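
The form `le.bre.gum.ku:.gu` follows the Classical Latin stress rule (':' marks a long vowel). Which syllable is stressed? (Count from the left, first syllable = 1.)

Classical Latin: stress the penult if heavy (long vowel or closed), else the antepenult.
Weights: 3 gum H, 4 ku: H, 5 gu L.
The penult (syllable 4, ku:) is heavy, so it takes stress.
Stress on syllable 4: le.bre.gum.ˈku:.gu.

4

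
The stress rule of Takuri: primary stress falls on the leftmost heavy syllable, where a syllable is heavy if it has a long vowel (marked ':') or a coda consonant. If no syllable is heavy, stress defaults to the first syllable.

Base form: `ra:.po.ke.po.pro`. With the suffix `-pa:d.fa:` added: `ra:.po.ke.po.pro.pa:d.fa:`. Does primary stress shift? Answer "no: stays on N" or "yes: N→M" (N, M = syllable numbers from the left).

Base `ra:.po.ke.po.pro` (5 syllables):
  Weights: 1 ra: H, 2 po L, 3 ke L, 4 po L, 5 pro L.
  Heavy syllables in the domain: 1. The leftmost is syllable 1 (ra:).
  → primary stress on syllable 1.
Suffixed `ra:.po.ke.po.pro.pa:d.fa:` (7 syllables):
  Weights: 1 ra: H, 2 po L, 3 ke L, 4 po L, 5 pro L, 6 pa:d H, 7 fa: H.
  Heavy syllables in the domain: 1, 6, 7. The leftmost is syllable 1 (ra:).
  → primary stress on syllable 1.

no: stays on 1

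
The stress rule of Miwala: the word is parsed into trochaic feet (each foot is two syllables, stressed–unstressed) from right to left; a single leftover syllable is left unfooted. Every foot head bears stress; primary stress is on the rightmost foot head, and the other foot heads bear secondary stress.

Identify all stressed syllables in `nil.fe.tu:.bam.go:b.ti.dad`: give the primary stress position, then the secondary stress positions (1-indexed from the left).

Parse right to left into trochaic (ˈσσ) feet: nil (ˈfe.tu:) (ˈbam.go:b) (ˈti.dad). Syllable 1 is left unfooted.
Foot heads (stressed positions): 2, 4, 6.
End Rule Rightmost: primary stress on the rightmost head = syllable 6.
Secondary stress on 2, 4: nil.ˌfe.tu:.ˌbam.go:b.ˈti.dad.

primary 6, secondary 2, 4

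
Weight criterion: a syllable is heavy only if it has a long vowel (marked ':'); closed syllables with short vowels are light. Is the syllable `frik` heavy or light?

light

`frik`: short vowel, closed (coda /k/). Short vowel → light.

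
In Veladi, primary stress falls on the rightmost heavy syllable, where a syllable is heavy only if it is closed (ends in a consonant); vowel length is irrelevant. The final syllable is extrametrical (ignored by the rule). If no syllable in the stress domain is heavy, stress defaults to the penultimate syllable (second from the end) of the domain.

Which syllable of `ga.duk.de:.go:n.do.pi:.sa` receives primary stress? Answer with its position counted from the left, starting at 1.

4

The final syllable (7, sa) is extrametrical; the stress domain is syllables 1–6.
Weights: 1 ga L, 2 duk H, 3 de: L, 4 go:n H, 5 do L, 6 pi: L.
Heavy syllables in the domain: 2, 4. The rightmost is syllable 4 (go:n).
Primary stress: syllable 4 → ga.duk.de:.ˈgo:n.do.pi:.sa.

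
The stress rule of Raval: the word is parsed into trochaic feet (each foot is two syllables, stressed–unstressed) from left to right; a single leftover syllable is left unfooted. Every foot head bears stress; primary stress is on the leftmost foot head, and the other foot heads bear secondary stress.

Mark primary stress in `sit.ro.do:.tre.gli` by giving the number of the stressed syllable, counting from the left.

1

Parse left to right into trochaic (ˈσσ) feet: (ˈsit.ro) (ˈdo:.tre) gli. Syllable 5 is left unfooted.
Foot heads (stressed positions): 1, 3.
End Rule Leftmost: primary stress on the leftmost head = syllable 1.
Primary stress: syllable 1 → ˈsit.ro.do:.tre.gli.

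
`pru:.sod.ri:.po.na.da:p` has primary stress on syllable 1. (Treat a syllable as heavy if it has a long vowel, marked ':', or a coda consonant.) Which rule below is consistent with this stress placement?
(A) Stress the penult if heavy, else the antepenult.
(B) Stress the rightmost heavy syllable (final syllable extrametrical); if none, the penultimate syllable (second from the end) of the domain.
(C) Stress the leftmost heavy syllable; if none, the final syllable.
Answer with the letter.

C

Rule A → syllable 4 (observed: 1).
Rule B → syllable 3 (observed: 1).
Rule C → syllable 1 ✓.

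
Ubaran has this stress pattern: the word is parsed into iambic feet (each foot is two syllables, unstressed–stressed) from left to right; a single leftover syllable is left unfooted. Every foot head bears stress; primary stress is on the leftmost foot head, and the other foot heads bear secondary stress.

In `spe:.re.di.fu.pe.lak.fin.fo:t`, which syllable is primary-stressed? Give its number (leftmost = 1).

Parse left to right into iambic (σˈσ) feet: (spe:.ˈre) (di.ˈfu) (pe.ˈlak) (fin.ˈfo:t).
Foot heads (stressed positions): 2, 4, 6, 8.
End Rule Leftmost: primary stress on the leftmost head = syllable 2.
Primary stress: syllable 2 → spe:.ˈre.di.fu.pe.lak.fin.fo:t.

2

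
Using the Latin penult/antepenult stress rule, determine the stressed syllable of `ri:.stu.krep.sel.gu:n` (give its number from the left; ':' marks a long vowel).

4

Classical Latin: stress the penult if heavy (long vowel or closed), else the antepenult.
Weights: 3 krep H, 4 sel H, 5 gu:n H.
The penult (syllable 4, sel) is heavy, so it takes stress.
Stress on syllable 4: ri:.stu.krep.ˈsel.gu:n.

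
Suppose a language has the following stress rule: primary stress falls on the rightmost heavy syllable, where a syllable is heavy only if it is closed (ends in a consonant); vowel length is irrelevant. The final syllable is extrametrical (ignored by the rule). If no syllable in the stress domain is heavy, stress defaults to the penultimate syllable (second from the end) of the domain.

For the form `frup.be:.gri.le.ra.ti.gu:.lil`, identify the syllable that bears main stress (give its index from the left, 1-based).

The final syllable (8, lil) is extrametrical; the stress domain is syllables 1–7.
Weights: 1 frup H, 2 be: L, 3 gri L, 4 le L, 5 ra L, 6 ti L, 7 gu: L.
Heavy syllables in the domain: 1. The rightmost is syllable 1 (frup).
Primary stress: syllable 1 → ˈfrup.be:.gri.le.ra.ti.gu:.lil.

1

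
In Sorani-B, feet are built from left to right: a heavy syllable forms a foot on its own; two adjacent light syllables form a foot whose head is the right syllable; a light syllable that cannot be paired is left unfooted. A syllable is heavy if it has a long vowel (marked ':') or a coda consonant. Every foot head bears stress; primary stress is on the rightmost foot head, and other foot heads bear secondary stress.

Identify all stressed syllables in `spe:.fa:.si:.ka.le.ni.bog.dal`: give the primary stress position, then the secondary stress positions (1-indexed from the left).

Weights: 1 spe: H, 2 fa: H, 3 si: H, 4 ka L, 5 le L, 6 ni L, 7 bog H, 8 dal H.
Parse left to right (heavy = foot alone; LL = one foot; stranded L unfooted): (ˈspe:) (ˈfa:) (ˈsi:) (ka.ˈle) ni (ˈbog) (ˈdal).
Foot heads: 1, 2, 3, 5, 7, 8.
Primary stress on the rightmost head = syllable 8.
Secondary stress on 1, 2, 3, 5, 7: ˌspe:.ˌfa:.ˌsi:.ka.ˌle.ni.ˌbog.ˈdal.

primary 8, secondary 1, 2, 3, 5, 7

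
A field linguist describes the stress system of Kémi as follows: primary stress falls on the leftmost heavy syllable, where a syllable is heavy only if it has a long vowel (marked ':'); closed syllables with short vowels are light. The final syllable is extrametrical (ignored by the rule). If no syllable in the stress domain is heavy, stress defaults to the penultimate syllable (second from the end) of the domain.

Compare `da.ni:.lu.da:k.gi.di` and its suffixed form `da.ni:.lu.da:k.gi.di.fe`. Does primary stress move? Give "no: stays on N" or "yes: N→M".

Base `da.ni:.lu.da:k.gi.di` (6 syllables):
  The final syllable (6, di) is extrametrical; the stress domain is syllables 1–5.
  Weights: 1 da L, 2 ni: H, 3 lu L, 4 da:k H, 5 gi L.
  Heavy syllables in the domain: 2, 4. The leftmost is syllable 2 (ni:).
  → primary stress on syllable 2.
Suffixed `da.ni:.lu.da:k.gi.di.fe` (7 syllables):
  The final syllable (7, fe) is extrametrical; the stress domain is syllables 1–6.
  Weights: 1 da L, 2 ni: H, 3 lu L, 4 da:k H, 5 gi L, 6 di L.
  Heavy syllables in the domain: 2, 4. The leftmost is syllable 2 (ni:).
  → primary stress on syllable 2.

no: stays on 2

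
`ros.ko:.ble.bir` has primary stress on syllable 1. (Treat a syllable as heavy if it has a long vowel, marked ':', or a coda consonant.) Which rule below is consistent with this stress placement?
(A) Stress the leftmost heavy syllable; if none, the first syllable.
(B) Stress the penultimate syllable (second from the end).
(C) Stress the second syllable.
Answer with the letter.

Rule A → syllable 1 ✓.
Rule B → syllable 3 (observed: 1).
Rule C → syllable 2 (observed: 1).

A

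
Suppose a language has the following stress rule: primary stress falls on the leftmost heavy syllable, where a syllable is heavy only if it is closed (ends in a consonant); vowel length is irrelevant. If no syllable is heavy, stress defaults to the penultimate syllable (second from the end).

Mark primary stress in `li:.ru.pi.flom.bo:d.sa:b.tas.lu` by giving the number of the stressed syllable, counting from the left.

Weights: 1 li: L, 2 ru L, 3 pi L, 4 flom H, 5 bo:d H, 6 sa:b H, 7 tas H, 8 lu L.
Heavy syllables in the domain: 4, 5, 6, 7. The leftmost is syllable 4 (flom).
Primary stress: syllable 4 → li:.ru.pi.ˈflom.bo:d.sa:b.tas.lu.

4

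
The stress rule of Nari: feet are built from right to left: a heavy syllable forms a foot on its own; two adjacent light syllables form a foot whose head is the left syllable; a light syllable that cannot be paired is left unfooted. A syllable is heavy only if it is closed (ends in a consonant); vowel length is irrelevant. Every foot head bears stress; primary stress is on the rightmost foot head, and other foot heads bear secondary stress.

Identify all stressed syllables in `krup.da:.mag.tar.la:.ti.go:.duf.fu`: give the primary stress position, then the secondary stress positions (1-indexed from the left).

Weights: 1 krup H, 2 da: L, 3 mag H, 4 tar H, 5 la: L, 6 ti L, 7 go: L, 8 duf H, 9 fu L.
Parse right to left (heavy = foot alone; LL = one foot; stranded L unfooted): (ˈkrup) da: (ˈmag) (ˈtar) la: (ˈti.go:) (ˈduf) fu.
Foot heads: 1, 3, 4, 6, 8.
Primary stress on the rightmost head = syllable 8.
Secondary stress on 1, 3, 4, 6: ˌkrup.da:.ˌmag.ˌtar.la:.ˌti.go:.ˈduf.fu.

primary 8, secondary 1, 3, 4, 6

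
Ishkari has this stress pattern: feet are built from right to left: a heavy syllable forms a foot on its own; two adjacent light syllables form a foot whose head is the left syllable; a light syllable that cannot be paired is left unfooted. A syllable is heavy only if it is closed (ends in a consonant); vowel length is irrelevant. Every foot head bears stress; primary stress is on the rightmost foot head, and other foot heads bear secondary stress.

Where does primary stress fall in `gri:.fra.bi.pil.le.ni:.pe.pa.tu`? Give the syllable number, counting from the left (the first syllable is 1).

Weights: 1 gri: L, 2 fra L, 3 bi L, 4 pil H, 5 le L, 6 ni: L, 7 pe L, 8 pa L, 9 tu L.
Parse right to left (heavy = foot alone; LL = one foot; stranded L unfooted): gri: (ˈfra.bi) (ˈpil) le (ˈni:.pe) (ˈpa.tu).
Foot heads: 2, 4, 6, 8.
Primary stress on the rightmost head = syllable 8.
Primary stress: syllable 8 → gri:.fra.bi.pil.le.ni:.pe.ˈpa.tu.

8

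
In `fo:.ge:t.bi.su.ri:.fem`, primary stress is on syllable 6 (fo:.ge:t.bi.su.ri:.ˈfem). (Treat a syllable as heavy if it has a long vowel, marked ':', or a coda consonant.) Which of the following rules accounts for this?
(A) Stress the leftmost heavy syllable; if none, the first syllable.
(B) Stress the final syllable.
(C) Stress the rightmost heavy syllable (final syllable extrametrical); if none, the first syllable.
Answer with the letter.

B

Rule A → syllable 1 (observed: 6).
Rule B → syllable 6 ✓.
Rule C → syllable 5 (observed: 6).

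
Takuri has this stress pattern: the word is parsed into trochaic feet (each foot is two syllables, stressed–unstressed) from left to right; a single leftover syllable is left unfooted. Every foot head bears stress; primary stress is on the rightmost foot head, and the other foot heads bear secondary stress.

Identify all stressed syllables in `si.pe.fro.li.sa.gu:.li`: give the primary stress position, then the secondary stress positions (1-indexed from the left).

Parse left to right into trochaic (ˈσσ) feet: (ˈsi.pe) (ˈfro.li) (ˈsa.gu:) li. Syllable 7 is left unfooted.
Foot heads (stressed positions): 1, 3, 5.
End Rule Rightmost: primary stress on the rightmost head = syllable 5.
Secondary stress on 1, 3: ˌsi.pe.ˌfro.li.ˈsa.gu:.li.

primary 5, secondary 1, 3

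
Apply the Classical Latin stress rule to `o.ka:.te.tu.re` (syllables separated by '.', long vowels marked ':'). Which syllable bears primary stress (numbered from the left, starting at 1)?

Classical Latin: stress the penult if heavy (long vowel or closed), else the antepenult.
Weights: 3 te L, 4 tu L, 5 re L.
The penult (syllable 4, tu) is light, so stress falls on the antepenult (syllable 3, te).
Stress on syllable 3: o.ka:.ˈte.tu.re.

3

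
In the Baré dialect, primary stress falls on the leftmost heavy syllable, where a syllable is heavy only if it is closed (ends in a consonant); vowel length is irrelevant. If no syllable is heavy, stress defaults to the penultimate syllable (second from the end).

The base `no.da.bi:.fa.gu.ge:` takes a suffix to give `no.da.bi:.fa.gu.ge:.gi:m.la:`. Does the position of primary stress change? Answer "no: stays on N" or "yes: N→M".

yes: 5→7

Base `no.da.bi:.fa.gu.ge:` (6 syllables):
  Weights: 1 no L, 2 da L, 3 bi: L, 4 fa L, 5 gu L, 6 ge: L.
  No heavy syllable in the domain; default to the penultimate syllable (second from the end) = syllable 5.
  → primary stress on syllable 5.
Suffixed `no.da.bi:.fa.gu.ge:.gi:m.la:` (8 syllables):
  Weights: 1 no L, 2 da L, 3 bi: L, 4 fa L, 5 gu L, 6 ge: L, 7 gi:m H, 8 la: L.
  Heavy syllables in the domain: 7. The leftmost is syllable 7 (gi:m).
  → primary stress on syllable 7.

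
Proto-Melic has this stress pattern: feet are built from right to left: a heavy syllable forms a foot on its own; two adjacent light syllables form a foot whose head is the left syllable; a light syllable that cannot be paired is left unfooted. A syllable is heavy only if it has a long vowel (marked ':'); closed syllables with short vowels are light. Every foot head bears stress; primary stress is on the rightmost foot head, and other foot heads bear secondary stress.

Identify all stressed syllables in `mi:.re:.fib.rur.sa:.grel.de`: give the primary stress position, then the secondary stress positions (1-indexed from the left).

primary 6, secondary 1, 2, 3, 5

Weights: 1 mi: H, 2 re: H, 3 fib L, 4 rur L, 5 sa: H, 6 grel L, 7 de L.
Parse right to left (heavy = foot alone; LL = one foot; stranded L unfooted): (ˈmi:) (ˈre:) (ˈfib.rur) (ˈsa:) (ˈgrel.de).
Foot heads: 1, 2, 3, 5, 6.
Primary stress on the rightmost head = syllable 6.
Secondary stress on 1, 2, 3, 5: ˌmi:.ˌre:.ˌfib.rur.ˌsa:.ˈgrel.de.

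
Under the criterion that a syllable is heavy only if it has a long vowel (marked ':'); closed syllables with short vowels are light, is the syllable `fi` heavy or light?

light

`fi`: short vowel, open (no coda). Short vowel → light.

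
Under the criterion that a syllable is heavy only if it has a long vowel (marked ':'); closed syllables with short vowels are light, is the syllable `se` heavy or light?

`se`: short vowel, open (no coda). Short vowel → light.

light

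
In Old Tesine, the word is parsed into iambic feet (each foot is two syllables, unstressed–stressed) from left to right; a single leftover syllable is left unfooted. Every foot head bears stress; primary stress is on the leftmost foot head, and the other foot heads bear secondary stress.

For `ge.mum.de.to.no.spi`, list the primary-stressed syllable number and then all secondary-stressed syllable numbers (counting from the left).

primary 2, secondary 4, 6

Parse left to right into iambic (σˈσ) feet: (ge.ˈmum) (de.ˈto) (no.ˈspi).
Foot heads (stressed positions): 2, 4, 6.
End Rule Leftmost: primary stress on the leftmost head = syllable 2.
Secondary stress on 4, 6: ge.ˈmum.de.ˌto.no.ˌspi.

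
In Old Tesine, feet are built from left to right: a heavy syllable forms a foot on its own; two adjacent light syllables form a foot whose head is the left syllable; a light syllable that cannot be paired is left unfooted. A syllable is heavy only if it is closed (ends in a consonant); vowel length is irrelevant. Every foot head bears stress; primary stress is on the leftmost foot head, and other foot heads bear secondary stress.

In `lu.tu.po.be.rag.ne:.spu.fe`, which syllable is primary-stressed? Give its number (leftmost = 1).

Weights: 1 lu L, 2 tu L, 3 po L, 4 be L, 5 rag H, 6 ne: L, 7 spu L, 8 fe L.
Parse left to right (heavy = foot alone; LL = one foot; stranded L unfooted): (ˈlu.tu) (ˈpo.be) (ˈrag) (ˈne:.spu) fe.
Foot heads: 1, 3, 5, 6.
Primary stress on the leftmost head = syllable 1.
Primary stress: syllable 1 → ˈlu.tu.po.be.rag.ne:.spu.fe.

1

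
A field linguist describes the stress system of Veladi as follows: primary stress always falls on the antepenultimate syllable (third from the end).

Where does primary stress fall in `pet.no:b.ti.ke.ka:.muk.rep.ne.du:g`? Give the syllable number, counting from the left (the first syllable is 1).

The word has 9 syllables; the antepenultimate syllable (third from the end) is syllable 7 (rep).
Primary stress: syllable 7 → pet.no:b.ti.ke.ka:.muk.ˈrep.ne.du:g.

7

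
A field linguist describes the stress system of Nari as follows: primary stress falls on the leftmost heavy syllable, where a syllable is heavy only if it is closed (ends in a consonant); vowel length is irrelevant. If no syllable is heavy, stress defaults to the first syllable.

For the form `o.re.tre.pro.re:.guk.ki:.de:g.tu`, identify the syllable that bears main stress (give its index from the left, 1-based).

Weights: 1 o L, 2 re L, 3 tre L, 4 pro L, 5 re: L, 6 guk H, 7 ki: L, 8 de:g H, 9 tu L.
Heavy syllables in the domain: 6, 8. The leftmost is syllable 6 (guk).
Primary stress: syllable 6 → o.re.tre.pro.re:.ˈguk.ki:.de:g.tu.

6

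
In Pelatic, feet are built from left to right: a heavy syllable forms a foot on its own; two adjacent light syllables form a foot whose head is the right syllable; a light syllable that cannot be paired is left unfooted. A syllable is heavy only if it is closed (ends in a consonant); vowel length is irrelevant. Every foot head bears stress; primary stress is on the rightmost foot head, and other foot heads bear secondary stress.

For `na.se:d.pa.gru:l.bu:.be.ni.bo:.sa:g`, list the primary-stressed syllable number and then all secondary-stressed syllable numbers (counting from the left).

Weights: 1 na L, 2 se:d H, 3 pa L, 4 gru:l H, 5 bu: L, 6 be L, 7 ni L, 8 bo: L, 9 sa:g H.
Parse left to right (heavy = foot alone; LL = one foot; stranded L unfooted): na (ˈse:d) pa (ˈgru:l) (bu:.ˈbe) (ni.ˈbo:) (ˈsa:g).
Foot heads: 2, 4, 6, 8, 9.
Primary stress on the rightmost head = syllable 9.
Secondary stress on 2, 4, 6, 8: na.ˌse:d.pa.ˌgru:l.bu:.ˌbe.ni.ˌbo:.ˈsa:g.

primary 9, secondary 2, 4, 6, 8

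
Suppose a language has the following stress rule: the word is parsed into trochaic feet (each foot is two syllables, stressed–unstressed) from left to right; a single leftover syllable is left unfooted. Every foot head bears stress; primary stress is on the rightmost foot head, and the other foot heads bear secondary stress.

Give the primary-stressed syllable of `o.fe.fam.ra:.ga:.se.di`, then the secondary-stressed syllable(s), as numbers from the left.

primary 5, secondary 1, 3

Parse left to right into trochaic (ˈσσ) feet: (ˈo.fe) (ˈfam.ra:) (ˈga:.se) di. Syllable 7 is left unfooted.
Foot heads (stressed positions): 1, 3, 5.
End Rule Rightmost: primary stress on the rightmost head = syllable 5.
Secondary stress on 1, 3: ˌo.fe.ˌfam.ra:.ˈga:.se.di.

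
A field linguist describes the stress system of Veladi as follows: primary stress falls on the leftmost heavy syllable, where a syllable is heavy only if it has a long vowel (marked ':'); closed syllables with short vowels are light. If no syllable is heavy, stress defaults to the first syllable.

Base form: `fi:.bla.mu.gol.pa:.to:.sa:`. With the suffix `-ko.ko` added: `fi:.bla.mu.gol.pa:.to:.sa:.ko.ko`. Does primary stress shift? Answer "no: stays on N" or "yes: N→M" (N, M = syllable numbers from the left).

no: stays on 1

Base `fi:.bla.mu.gol.pa:.to:.sa:` (7 syllables):
  Weights: 1 fi: H, 2 bla L, 3 mu L, 4 gol L, 5 pa: H, 6 to: H, 7 sa: H.
  Heavy syllables in the domain: 1, 5, 6, 7. The leftmost is syllable 1 (fi:).
  → primary stress on syllable 1.
Suffixed `fi:.bla.mu.gol.pa:.to:.sa:.ko.ko` (9 syllables):
  Weights: 1 fi: H, 2 bla L, 3 mu L, 4 gol L, 5 pa: H, 6 to: H, 7 sa: H, 8 ko L, 9 ko L.
  Heavy syllables in the domain: 1, 5, 6, 7. The leftmost is syllable 1 (fi:).
  → primary stress on syllable 1.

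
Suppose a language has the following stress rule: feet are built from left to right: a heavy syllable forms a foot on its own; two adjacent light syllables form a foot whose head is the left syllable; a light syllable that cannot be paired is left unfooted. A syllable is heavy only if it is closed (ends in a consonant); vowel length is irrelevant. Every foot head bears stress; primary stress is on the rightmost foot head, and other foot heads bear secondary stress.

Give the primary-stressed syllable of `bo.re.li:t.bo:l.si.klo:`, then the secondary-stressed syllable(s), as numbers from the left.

primary 5, secondary 1, 3, 4

Weights: 1 bo L, 2 re L, 3 li:t H, 4 bo:l H, 5 si L, 6 klo: L.
Parse left to right (heavy = foot alone; LL = one foot; stranded L unfooted): (ˈbo.re) (ˈli:t) (ˈbo:l) (ˈsi.klo:).
Foot heads: 1, 3, 4, 5.
Primary stress on the rightmost head = syllable 5.
Secondary stress on 1, 3, 4: ˌbo.re.ˌli:t.ˌbo:l.ˈsi.klo:.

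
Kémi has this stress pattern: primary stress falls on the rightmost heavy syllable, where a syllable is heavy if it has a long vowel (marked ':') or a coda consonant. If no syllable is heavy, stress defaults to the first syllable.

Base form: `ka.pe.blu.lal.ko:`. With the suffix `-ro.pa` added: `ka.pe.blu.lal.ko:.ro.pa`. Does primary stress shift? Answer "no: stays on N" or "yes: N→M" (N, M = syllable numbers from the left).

Base `ka.pe.blu.lal.ko:` (5 syllables):
  Weights: 1 ka L, 2 pe L, 3 blu L, 4 lal H, 5 ko: H.
  Heavy syllables in the domain: 4, 5. The rightmost is syllable 5 (ko:).
  → primary stress on syllable 5.
Suffixed `ka.pe.blu.lal.ko:.ro.pa` (7 syllables):
  Weights: 1 ka L, 2 pe L, 3 blu L, 4 lal H, 5 ko: H, 6 ro L, 7 pa L.
  Heavy syllables in the domain: 4, 5. The rightmost is syllable 5 (ko:).
  → primary stress on syllable 5.

no: stays on 5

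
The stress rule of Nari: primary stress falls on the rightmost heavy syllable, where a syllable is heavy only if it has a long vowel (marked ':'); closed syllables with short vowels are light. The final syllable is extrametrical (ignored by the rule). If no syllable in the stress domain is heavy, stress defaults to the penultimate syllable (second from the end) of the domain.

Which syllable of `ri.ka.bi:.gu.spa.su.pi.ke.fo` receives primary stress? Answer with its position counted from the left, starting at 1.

The final syllable (9, fo) is extrametrical; the stress domain is syllables 1–8.
Weights: 1 ri L, 2 ka L, 3 bi: H, 4 gu L, 5 spa L, 6 su L, 7 pi L, 8 ke L.
Heavy syllables in the domain: 3. The rightmost is syllable 3 (bi:).
Primary stress: syllable 3 → ri.ka.ˈbi:.gu.spa.su.pi.ke.fo.

3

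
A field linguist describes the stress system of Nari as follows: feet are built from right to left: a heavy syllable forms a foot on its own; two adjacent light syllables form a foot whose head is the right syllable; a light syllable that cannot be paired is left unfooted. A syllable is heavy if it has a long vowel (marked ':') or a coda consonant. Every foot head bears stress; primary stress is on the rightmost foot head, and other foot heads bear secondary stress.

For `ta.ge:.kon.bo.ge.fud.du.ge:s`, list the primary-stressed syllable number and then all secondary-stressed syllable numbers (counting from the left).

primary 8, secondary 2, 3, 5, 6

Weights: 1 ta L, 2 ge: H, 3 kon H, 4 bo L, 5 ge L, 6 fud H, 7 du L, 8 ge:s H.
Parse right to left (heavy = foot alone; LL = one foot; stranded L unfooted): ta (ˈge:) (ˈkon) (bo.ˈge) (ˈfud) du (ˈge:s).
Foot heads: 2, 3, 5, 6, 8.
Primary stress on the rightmost head = syllable 8.
Secondary stress on 2, 3, 5, 6: ta.ˌge:.ˌkon.bo.ˌge.ˌfud.du.ˈge:s.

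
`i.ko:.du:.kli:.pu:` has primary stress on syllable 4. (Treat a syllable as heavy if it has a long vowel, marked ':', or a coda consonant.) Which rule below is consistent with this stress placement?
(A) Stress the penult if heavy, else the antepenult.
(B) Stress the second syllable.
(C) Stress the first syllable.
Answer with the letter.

A

Rule A → syllable 4 ✓.
Rule B → syllable 2 (observed: 4).
Rule C → syllable 1 (observed: 4).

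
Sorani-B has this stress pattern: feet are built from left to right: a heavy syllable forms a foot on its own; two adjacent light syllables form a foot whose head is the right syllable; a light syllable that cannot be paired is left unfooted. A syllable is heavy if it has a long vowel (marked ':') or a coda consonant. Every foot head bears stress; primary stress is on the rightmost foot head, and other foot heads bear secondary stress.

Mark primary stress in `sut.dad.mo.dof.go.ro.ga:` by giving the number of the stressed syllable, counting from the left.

Weights: 1 sut H, 2 dad H, 3 mo L, 4 dof H, 5 go L, 6 ro L, 7 ga: H.
Parse left to right (heavy = foot alone; LL = one foot; stranded L unfooted): (ˈsut) (ˈdad) mo (ˈdof) (go.ˈro) (ˈga:).
Foot heads: 1, 2, 4, 6, 7.
Primary stress on the rightmost head = syllable 7.
Primary stress: syllable 7 → sut.dad.mo.dof.go.ro.ˈga:.

7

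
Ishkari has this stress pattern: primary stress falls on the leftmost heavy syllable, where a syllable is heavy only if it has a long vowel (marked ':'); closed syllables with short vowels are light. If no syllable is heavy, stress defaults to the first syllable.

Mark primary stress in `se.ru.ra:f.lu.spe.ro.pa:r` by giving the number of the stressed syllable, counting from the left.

3

Weights: 1 se L, 2 ru L, 3 ra:f H, 4 lu L, 5 spe L, 6 ro L, 7 pa:r H.
Heavy syllables in the domain: 3, 7. The leftmost is syllable 3 (ra:f).
Primary stress: syllable 3 → se.ru.ˈra:f.lu.spe.ro.pa:r.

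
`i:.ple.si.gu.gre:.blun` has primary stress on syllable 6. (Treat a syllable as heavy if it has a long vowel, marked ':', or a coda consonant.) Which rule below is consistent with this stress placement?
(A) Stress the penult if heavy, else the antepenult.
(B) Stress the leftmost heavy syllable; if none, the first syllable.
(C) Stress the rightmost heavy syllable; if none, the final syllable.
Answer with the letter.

Rule A → syllable 5 (observed: 6).
Rule B → syllable 1 (observed: 6).
Rule C → syllable 6 ✓.

C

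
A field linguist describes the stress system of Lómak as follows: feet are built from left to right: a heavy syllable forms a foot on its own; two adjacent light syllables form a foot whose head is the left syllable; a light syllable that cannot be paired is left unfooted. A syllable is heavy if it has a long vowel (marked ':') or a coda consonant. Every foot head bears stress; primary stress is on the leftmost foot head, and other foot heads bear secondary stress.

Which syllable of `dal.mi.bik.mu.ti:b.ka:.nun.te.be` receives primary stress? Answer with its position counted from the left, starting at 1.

Weights: 1 dal H, 2 mi L, 3 bik H, 4 mu L, 5 ti:b H, 6 ka: H, 7 nun H, 8 te L, 9 be L.
Parse left to right (heavy = foot alone; LL = one foot; stranded L unfooted): (ˈdal) mi (ˈbik) mu (ˈti:b) (ˈka:) (ˈnun) (ˈte.be).
Foot heads: 1, 3, 5, 6, 7, 8.
Primary stress on the leftmost head = syllable 1.
Primary stress: syllable 1 → ˈdal.mi.bik.mu.ti:b.ka:.nun.te.be.

1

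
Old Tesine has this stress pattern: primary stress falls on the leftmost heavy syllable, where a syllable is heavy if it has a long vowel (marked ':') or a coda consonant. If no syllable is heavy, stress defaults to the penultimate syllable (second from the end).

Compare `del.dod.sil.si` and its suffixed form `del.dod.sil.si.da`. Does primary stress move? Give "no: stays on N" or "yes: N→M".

Base `del.dod.sil.si` (4 syllables):
  Weights: 1 del H, 2 dod H, 3 sil H, 4 si L.
  Heavy syllables in the domain: 1, 2, 3. The leftmost is syllable 1 (del).
  → primary stress on syllable 1.
Suffixed `del.dod.sil.si.da` (5 syllables):
  Weights: 1 del H, 2 dod H, 3 sil H, 4 si L, 5 da L.
  Heavy syllables in the domain: 1, 2, 3. The leftmost is syllable 1 (del).
  → primary stress on syllable 1.

no: stays on 1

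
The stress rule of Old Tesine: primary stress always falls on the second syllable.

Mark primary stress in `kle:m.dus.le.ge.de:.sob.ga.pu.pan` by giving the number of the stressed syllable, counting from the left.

2

The word has 9 syllables; the second syllable is syllable 2 (dus).
Primary stress: syllable 2 → kle:m.ˈdus.le.ge.de:.sob.ga.pu.pan.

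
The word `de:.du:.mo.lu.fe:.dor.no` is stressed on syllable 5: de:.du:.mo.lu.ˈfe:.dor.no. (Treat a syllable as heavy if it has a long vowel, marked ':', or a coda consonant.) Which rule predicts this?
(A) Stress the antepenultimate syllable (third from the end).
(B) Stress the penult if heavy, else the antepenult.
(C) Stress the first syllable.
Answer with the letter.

Rule A → syllable 5 ✓.
Rule B → syllable 6 (observed: 5).
Rule C → syllable 1 (observed: 5).

A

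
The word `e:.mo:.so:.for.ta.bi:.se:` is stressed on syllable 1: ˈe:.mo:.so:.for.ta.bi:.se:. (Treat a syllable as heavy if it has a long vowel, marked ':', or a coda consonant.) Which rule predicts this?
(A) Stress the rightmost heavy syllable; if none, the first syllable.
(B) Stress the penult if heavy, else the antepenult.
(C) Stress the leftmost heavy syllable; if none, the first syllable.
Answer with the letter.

C

Rule A → syllable 7 (observed: 1).
Rule B → syllable 6 (observed: 1).
Rule C → syllable 1 ✓.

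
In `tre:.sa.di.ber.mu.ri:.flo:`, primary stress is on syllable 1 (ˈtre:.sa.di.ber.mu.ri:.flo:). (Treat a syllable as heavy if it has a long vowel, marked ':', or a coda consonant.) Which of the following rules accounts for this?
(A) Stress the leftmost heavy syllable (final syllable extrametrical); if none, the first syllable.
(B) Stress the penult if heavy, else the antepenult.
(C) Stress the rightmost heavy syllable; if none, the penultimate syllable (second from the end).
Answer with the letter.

A

Rule A → syllable 1 ✓.
Rule B → syllable 6 (observed: 1).
Rule C → syllable 7 (observed: 1).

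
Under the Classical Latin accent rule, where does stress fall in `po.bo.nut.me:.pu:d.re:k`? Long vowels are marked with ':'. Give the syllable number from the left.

Classical Latin: stress the penult if heavy (long vowel or closed), else the antepenult.
Weights: 4 me: H, 5 pu:d H, 6 re:k H.
The penult (syllable 5, pu:d) is heavy, so it takes stress.
Stress on syllable 5: po.bo.nut.me:.ˈpu:d.re:k.

5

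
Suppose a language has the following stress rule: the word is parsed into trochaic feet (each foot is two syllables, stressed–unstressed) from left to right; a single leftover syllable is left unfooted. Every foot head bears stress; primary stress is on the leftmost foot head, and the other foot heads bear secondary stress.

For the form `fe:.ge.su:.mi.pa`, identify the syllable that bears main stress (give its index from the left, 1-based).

1

Parse left to right into trochaic (ˈσσ) feet: (ˈfe:.ge) (ˈsu:.mi) pa. Syllable 5 is left unfooted.
Foot heads (stressed positions): 1, 3.
End Rule Leftmost: primary stress on the leftmost head = syllable 1.
Primary stress: syllable 1 → ˈfe:.ge.su:.mi.pa.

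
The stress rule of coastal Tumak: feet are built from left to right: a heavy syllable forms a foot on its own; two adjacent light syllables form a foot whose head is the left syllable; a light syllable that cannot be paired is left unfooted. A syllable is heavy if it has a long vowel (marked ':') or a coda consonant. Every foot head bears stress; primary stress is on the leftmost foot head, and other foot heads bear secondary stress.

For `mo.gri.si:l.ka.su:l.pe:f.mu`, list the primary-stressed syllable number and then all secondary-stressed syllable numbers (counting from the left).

primary 1, secondary 3, 5, 6

Weights: 1 mo L, 2 gri L, 3 si:l H, 4 ka L, 5 su:l H, 6 pe:f H, 7 mu L.
Parse left to right (heavy = foot alone; LL = one foot; stranded L unfooted): (ˈmo.gri) (ˈsi:l) ka (ˈsu:l) (ˈpe:f) mu.
Foot heads: 1, 3, 5, 6.
Primary stress on the leftmost head = syllable 1.
Secondary stress on 3, 5, 6: ˈmo.gri.ˌsi:l.ka.ˌsu:l.ˌpe:f.mu.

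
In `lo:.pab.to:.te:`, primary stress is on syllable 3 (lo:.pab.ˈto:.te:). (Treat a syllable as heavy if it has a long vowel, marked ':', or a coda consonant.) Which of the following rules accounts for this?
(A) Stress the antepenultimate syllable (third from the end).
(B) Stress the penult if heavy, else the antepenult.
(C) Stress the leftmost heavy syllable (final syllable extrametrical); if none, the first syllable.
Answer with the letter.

B

Rule A → syllable 2 (observed: 3).
Rule B → syllable 3 ✓.
Rule C → syllable 1 (observed: 3).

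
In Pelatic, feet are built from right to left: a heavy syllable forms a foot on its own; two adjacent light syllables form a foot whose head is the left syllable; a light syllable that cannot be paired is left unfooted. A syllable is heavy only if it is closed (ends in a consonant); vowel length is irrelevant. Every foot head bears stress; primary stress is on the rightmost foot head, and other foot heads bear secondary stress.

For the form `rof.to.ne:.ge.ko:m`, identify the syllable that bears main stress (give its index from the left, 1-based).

5

Weights: 1 rof H, 2 to L, 3 ne: L, 4 ge L, 5 ko:m H.
Parse right to left (heavy = foot alone; LL = one foot; stranded L unfooted): (ˈrof) to (ˈne:.ge) (ˈko:m).
Foot heads: 1, 3, 5.
Primary stress on the rightmost head = syllable 5.
Primary stress: syllable 5 → rof.to.ne:.ge.ˈko:m.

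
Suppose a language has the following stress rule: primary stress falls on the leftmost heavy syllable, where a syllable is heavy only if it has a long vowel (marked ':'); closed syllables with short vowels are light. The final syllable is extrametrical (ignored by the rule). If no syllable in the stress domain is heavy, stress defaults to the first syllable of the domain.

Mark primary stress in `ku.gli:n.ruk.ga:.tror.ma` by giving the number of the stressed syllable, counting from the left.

2

The final syllable (6, ma) is extrametrical; the stress domain is syllables 1–5.
Weights: 1 ku L, 2 gli:n H, 3 ruk L, 4 ga: H, 5 tror L.
Heavy syllables in the domain: 2, 4. The leftmost is syllable 2 (gli:n).
Primary stress: syllable 2 → ku.ˈgli:n.ruk.ga:.tror.ma.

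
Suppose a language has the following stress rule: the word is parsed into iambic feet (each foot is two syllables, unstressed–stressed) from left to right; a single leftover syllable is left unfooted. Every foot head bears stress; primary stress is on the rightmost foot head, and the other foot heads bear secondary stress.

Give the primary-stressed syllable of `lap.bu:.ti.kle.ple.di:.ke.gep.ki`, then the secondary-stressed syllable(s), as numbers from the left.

primary 8, secondary 2, 4, 6

Parse left to right into iambic (σˈσ) feet: (lap.ˈbu:) (ti.ˈkle) (ple.ˈdi:) (ke.ˈgep) ki. Syllable 9 is left unfooted.
Foot heads (stressed positions): 2, 4, 6, 8.
End Rule Rightmost: primary stress on the rightmost head = syllable 8.
Secondary stress on 2, 4, 6: lap.ˌbu:.ti.ˌkle.ple.ˌdi:.ke.ˈgep.ki.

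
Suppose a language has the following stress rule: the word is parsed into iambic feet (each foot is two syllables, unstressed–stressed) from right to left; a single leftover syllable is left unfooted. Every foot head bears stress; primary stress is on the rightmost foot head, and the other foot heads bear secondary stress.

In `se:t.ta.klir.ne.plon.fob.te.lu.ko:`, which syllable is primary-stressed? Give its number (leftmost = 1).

Parse right to left into iambic (σˈσ) feet: se:t (ta.ˈklir) (ne.ˈplon) (fob.ˈte) (lu.ˈko:). Syllable 1 is left unfooted.
Foot heads (stressed positions): 3, 5, 7, 9.
End Rule Rightmost: primary stress on the rightmost head = syllable 9.
Primary stress: syllable 9 → se:t.ta.klir.ne.plon.fob.te.lu.ˈko:.

9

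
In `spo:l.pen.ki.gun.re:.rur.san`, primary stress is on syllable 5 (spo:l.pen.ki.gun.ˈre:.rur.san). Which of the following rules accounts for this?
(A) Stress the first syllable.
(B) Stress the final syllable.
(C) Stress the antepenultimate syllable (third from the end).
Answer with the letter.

C

Rule A → syllable 1 (observed: 5).
Rule B → syllable 7 (observed: 5).
Rule C → syllable 5 ✓.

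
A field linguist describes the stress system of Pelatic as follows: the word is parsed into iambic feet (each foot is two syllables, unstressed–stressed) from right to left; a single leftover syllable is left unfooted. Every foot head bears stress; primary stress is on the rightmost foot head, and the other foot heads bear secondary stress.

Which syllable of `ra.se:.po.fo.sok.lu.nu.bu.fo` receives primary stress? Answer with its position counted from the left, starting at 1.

9

Parse right to left into iambic (σˈσ) feet: ra (se:.ˈpo) (fo.ˈsok) (lu.ˈnu) (bu.ˈfo). Syllable 1 is left unfooted.
Foot heads (stressed positions): 3, 5, 7, 9.
End Rule Rightmost: primary stress on the rightmost head = syllable 9.
Primary stress: syllable 9 → ra.se:.po.fo.sok.lu.nu.bu.ˈfo.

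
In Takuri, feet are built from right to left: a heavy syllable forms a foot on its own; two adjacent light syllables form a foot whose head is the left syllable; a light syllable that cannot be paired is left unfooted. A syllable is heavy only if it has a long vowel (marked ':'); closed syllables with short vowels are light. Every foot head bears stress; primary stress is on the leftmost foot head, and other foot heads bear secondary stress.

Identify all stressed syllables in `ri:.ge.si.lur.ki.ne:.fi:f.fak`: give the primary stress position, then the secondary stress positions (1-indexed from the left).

primary 1, secondary 2, 4, 6, 7

Weights: 1 ri: H, 2 ge L, 3 si L, 4 lur L, 5 ki L, 6 ne: H, 7 fi:f H, 8 fak L.
Parse right to left (heavy = foot alone; LL = one foot; stranded L unfooted): (ˈri:) (ˈge.si) (ˈlur.ki) (ˈne:) (ˈfi:f) fak.
Foot heads: 1, 2, 4, 6, 7.
Primary stress on the leftmost head = syllable 1.
Secondary stress on 2, 4, 6, 7: ˈri:.ˌge.si.ˌlur.ki.ˌne:.ˌfi:f.fak.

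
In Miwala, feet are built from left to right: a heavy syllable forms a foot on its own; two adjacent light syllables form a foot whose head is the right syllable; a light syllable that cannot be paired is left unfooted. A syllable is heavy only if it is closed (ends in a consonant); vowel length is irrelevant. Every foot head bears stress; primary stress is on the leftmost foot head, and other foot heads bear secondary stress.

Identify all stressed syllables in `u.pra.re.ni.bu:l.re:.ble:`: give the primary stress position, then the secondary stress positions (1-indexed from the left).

primary 2, secondary 4, 5, 7

Weights: 1 u L, 2 pra L, 3 re L, 4 ni L, 5 bu:l H, 6 re: L, 7 ble: L.
Parse left to right (heavy = foot alone; LL = one foot; stranded L unfooted): (u.ˈpra) (re.ˈni) (ˈbu:l) (re:.ˈble:).
Foot heads: 2, 4, 5, 7.
Primary stress on the leftmost head = syllable 2.
Secondary stress on 4, 5, 7: u.ˈpra.re.ˌni.ˌbu:l.re:.ˌble:.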